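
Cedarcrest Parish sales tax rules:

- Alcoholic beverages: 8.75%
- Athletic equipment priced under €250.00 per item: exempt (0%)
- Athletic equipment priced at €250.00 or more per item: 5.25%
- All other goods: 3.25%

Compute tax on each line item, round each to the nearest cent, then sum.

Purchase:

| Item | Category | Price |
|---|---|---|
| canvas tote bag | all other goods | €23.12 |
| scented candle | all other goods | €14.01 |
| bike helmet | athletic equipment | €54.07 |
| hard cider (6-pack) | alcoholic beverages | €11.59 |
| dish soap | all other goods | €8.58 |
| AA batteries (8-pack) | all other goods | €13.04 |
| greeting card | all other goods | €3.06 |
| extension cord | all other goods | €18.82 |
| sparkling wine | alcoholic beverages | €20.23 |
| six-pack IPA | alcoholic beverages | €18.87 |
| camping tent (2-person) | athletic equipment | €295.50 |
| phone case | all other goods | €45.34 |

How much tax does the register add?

Canvas tote bag €23.12: all other goods → 3.25% → €0.75
Scented candle €14.01: all other goods → 3.25% → €0.46
Bike helmet €54.07: athletic equipment, under €250.00 → 0% → €0.00
Hard cider (6-pack) €11.59: alcoholic beverages → 8.75% → €1.01
Dish soap €8.58: all other goods → 3.25% → €0.28
AA batteries (8-pack) €13.04: all other goods → 3.25% → €0.42
Greeting card €3.06: all other goods → 3.25% → €0.10
Extension cord €18.82: all other goods → 3.25% → €0.61
Sparkling wine €20.23: alcoholic beverages → 8.75% → €1.77
Six-pack IPA €18.87: alcoholic beverages → 8.75% → €1.65
Camping tent (2-person) €295.50: athletic equipment, €250.00 or more → 5.25% → €15.51
Phone case €45.34: all other goods → 3.25% → €1.47
Total tax = €0.75 + €0.46 + €1.01 + €0.28 + €0.42 + €0.10 + €0.61 + €1.77 + €1.65 + €15.51 + €1.47 = €24.03

€24.03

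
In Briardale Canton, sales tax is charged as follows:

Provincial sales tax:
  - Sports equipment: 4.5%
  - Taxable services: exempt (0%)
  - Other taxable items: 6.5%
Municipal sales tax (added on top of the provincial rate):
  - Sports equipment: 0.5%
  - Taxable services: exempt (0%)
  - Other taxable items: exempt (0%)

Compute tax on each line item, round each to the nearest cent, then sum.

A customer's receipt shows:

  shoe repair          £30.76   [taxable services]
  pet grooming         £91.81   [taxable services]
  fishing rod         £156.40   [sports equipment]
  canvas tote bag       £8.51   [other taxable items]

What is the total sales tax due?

£8.37

Shoe repair £30.76: taxable services → 0% + 0% municipal = 0% → £0.00
Pet grooming £91.81: taxable services → 0% + 0% municipal = 0% → £0.00
Fishing rod £156.40: sports equipment → 4.5% + 0.5% municipal = 5% → £7.82
Canvas tote bag £8.51: other taxable items → 6.5% + 0% municipal = 6.5% → £0.55
Total tax = £7.82 + £0.55 = £8.37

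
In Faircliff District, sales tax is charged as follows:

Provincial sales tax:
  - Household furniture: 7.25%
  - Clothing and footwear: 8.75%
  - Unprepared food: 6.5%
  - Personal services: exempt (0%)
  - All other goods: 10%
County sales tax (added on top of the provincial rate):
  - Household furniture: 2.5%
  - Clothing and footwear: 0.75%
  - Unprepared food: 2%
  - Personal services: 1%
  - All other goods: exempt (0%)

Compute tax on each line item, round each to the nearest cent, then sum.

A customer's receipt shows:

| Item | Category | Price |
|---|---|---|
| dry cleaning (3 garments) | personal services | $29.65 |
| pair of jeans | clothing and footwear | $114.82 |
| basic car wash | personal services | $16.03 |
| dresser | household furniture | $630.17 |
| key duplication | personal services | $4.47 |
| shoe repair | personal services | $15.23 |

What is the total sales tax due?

Dry cleaning (3 garments) $29.65: personal services → 0% + 1% county = 1% → $0.30
Pair of jeans $114.82: clothing and footwear → 8.75% + 0.75% county = 9.5% → $10.91
Basic car wash $16.03: personal services → 0% + 1% county = 1% → $0.16
Dresser $630.17: household furniture → 7.25% + 2.5% county = 9.75% → $61.44
Key duplication $4.47: personal services → 0% + 1% county = 1% → $0.04
Shoe repair $15.23: personal services → 0% + 1% county = 1% → $0.15
Total tax = $0.30 + $10.91 + $0.16 + $61.44 + $0.04 + $0.15 = $73.00

$73.00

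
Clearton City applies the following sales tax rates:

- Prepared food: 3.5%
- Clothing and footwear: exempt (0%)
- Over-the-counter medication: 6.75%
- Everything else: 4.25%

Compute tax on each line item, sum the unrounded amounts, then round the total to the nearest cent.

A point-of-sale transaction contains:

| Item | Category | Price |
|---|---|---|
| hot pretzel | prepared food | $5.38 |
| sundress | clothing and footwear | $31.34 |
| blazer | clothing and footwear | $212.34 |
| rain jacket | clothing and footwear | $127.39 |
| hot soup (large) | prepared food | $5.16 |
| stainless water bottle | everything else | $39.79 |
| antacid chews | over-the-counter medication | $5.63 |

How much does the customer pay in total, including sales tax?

$429.47

Hot pretzel $5.38: prepared food → 3.5% → $0.1883
Sundress $31.34: clothing and footwear → 0% → $0.00
Blazer $212.34: clothing and footwear → 0% → $0.00
Rain jacket $127.39: clothing and footwear → 0% → $0.00
Hot soup (large) $5.16: prepared food → 3.5% → $0.1806
Stainless water bottle $39.79: everything else → 4.25% → $1.691075
Antacid chews $5.63: over-the-counter medication → 6.75% → $0.380025
Subtotal = $427.03; unrounded tax = $2.44 → $2.44; total due = $429.47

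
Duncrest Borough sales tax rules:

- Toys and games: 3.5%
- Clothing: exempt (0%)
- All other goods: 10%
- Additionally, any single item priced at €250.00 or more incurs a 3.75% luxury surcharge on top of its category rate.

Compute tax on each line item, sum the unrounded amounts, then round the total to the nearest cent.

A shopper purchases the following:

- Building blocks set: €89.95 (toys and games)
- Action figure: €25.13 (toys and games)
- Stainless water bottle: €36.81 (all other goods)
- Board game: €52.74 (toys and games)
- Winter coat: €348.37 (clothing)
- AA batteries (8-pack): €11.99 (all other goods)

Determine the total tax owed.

€23.82

Building blocks set €89.95: toys and games → 3.5% → €3.14825
Action figure €25.13: toys and games → 3.5% → €0.87955
Stainless water bottle €36.81: all other goods → 10% → €3.681
Board game €52.74: toys and games → 3.5% → €1.8459
Winter coat €348.37: clothing → 0% + 3.75% surcharge = 3.75% → €13.063875
AA batteries (8-pack) €11.99: all other goods → 10% → €1.199
Unrounded tax sum = €23.817575 → €23.82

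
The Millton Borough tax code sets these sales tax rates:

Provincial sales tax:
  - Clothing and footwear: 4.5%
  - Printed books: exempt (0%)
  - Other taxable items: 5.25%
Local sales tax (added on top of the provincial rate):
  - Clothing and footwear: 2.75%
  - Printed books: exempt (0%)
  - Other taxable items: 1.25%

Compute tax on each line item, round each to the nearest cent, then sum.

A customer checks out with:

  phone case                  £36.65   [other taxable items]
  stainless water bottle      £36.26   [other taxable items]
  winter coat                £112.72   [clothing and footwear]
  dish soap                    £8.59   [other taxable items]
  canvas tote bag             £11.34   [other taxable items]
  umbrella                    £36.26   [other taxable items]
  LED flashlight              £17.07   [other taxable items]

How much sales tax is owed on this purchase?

Phone case £36.65: other taxable items → 5.25% + 1.25% local = 6.5% → £2.38
Stainless water bottle £36.26: other taxable items → 5.25% + 1.25% local = 6.5% → £2.36
Winter coat £112.72: clothing and footwear → 4.5% + 2.75% local = 7.25% → £8.17
Dish soap £8.59: other taxable items → 5.25% + 1.25% local = 6.5% → £0.56
Canvas tote bag £11.34: other taxable items → 5.25% + 1.25% local = 6.5% → £0.74
Umbrella £36.26: other taxable items → 5.25% + 1.25% local = 6.5% → £2.36
LED flashlight £17.07: other taxable items → 5.25% + 1.25% local = 6.5% → £1.11
Total tax = £2.38 + £2.36 + £8.17 + £0.56 + £0.74 + £2.36 + £1.11 = £17.68

£17.68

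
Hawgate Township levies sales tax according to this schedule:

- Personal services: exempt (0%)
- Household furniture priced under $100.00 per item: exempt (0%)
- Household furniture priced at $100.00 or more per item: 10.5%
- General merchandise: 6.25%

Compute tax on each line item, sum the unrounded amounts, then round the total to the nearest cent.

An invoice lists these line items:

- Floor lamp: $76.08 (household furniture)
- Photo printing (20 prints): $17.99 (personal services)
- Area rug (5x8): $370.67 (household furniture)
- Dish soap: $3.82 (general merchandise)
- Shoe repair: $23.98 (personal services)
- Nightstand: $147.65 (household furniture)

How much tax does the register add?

Floor lamp $76.08: household furniture, under $100.00 → 0% → $0.00
Photo printing (20 prints) $17.99: personal services → 0% → $0.00
Area rug (5x8) $370.67: household furniture, $100.00 or more → 10.5% → $38.92035
Dish soap $3.82: general merchandise → 6.25% → $0.23875
Shoe repair $23.98: personal services → 0% → $0.00
Nightstand $147.65: household furniture, $100.00 or more → 10.5% → $15.50325
Unrounded tax sum = $54.66235 → $54.66

$54.66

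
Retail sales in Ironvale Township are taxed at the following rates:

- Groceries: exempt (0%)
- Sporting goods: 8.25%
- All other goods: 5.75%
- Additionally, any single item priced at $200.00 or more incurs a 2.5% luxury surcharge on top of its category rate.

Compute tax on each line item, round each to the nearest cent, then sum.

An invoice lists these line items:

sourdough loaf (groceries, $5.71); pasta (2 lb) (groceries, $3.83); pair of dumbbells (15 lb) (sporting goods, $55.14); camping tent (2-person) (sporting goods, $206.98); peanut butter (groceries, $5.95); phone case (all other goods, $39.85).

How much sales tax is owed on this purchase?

Sourdough loaf $5.71: groceries → 0% → $0.00
Pasta (2 lb) $3.83: groceries → 0% → $0.00
Pair of dumbbells (15 lb) $55.14: sporting goods → 8.25% → $4.55
Camping tent (2-person) $206.98: sporting goods → 8.25% + 2.5% surcharge = 10.75% → $22.25
Peanut butter $5.95: groceries → 0% → $0.00
Phone case $39.85: all other goods → 5.75% → $2.29
Total tax = $4.55 + $22.25 + $2.29 = $29.09

$29.09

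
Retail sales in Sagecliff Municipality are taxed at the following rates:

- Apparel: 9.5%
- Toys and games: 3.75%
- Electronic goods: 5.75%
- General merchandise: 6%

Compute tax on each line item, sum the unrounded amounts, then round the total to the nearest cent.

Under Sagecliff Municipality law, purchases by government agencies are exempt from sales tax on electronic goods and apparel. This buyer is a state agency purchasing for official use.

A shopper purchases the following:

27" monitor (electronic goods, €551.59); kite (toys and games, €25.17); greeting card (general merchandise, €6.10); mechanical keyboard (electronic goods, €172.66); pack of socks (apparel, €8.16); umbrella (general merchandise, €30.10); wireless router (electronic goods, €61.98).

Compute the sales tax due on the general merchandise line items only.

Greeting card €6.10: general merchandise → 6% → €0.366
Umbrella €30.10: general merchandise → 6% → €1.806
Tax on general merchandise: unrounded sum = €2.172 → €2.17

€2.17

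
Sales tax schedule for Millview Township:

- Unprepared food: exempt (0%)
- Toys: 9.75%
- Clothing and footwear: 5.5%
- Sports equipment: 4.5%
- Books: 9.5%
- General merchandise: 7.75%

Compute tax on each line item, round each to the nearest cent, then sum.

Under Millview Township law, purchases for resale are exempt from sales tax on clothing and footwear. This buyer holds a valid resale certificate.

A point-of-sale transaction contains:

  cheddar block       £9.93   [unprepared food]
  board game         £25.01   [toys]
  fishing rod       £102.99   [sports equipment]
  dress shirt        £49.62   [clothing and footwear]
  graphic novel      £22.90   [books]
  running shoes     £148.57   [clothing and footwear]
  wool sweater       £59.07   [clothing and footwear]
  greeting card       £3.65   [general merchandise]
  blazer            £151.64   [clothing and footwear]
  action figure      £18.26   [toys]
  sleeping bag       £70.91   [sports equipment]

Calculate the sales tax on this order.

£14.50

Cheddar block £9.93: unprepared food → 0% → £0.00
Board game £25.01: toys → 9.75% → £2.44
Fishing rod £102.99: sports equipment → 4.5% → £4.63
Dress shirt £49.62: clothing and footwear, buyer-exempt → 0% → £0.00
Graphic novel £22.90: books → 9.5% → £2.18
Running shoes £148.57: clothing and footwear, buyer-exempt → 0% → £0.00
Wool sweater £59.07: clothing and footwear, buyer-exempt → 0% → £0.00
Greeting card £3.65: general merchandise → 7.75% → £0.28
Blazer £151.64: clothing and footwear, buyer-exempt → 0% → £0.00
Action figure £18.26: toys → 9.75% → £1.78
Sleeping bag £70.91: sports equipment → 4.5% → £3.19
Total tax = £2.44 + £4.63 + £2.18 + £0.28 + £1.78 + £3.19 = £14.50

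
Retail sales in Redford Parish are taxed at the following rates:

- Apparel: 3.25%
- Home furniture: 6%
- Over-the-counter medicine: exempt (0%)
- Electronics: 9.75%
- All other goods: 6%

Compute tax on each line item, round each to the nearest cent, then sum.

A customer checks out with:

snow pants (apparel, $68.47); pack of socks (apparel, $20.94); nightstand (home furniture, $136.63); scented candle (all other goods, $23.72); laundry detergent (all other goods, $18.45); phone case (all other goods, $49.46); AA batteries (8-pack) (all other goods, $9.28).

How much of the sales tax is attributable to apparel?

$2.91

Snow pants $68.47: apparel → 3.25% → $2.23
Pack of socks $20.94: apparel → 3.25% → $0.68
Tax on apparel = $2.23 + $0.68 = $2.91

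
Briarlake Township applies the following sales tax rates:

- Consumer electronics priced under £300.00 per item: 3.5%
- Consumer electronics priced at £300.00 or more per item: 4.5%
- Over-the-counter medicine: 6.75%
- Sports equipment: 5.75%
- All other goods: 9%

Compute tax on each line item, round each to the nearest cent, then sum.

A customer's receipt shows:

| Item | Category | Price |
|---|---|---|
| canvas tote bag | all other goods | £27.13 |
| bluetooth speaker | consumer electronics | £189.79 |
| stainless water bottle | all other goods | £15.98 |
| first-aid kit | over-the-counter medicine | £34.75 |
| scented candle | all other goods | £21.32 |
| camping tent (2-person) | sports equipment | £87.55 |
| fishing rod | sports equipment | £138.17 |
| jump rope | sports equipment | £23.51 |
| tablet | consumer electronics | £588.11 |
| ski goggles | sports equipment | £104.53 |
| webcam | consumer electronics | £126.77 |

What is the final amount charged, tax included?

£1423.63

Canvas tote bag £27.13: all other goods → 9% → £2.44
Bluetooth speaker £189.79: consumer electronics, under £300.00 → 3.5% → £6.64
Stainless water bottle £15.98: all other goods → 9% → £1.44
First-aid kit £34.75: over-the-counter medicine → 6.75% → £2.35
Scented candle £21.32: all other goods → 9% → £1.92
Camping tent (2-person) £87.55: sports equipment → 5.75% → £5.03
Fishing rod £138.17: sports equipment → 5.75% → £7.94
Jump rope £23.51: sports equipment → 5.75% → £1.35
Tablet £588.11: consumer electronics, £300.00 or more → 4.5% → £26.46
Ski goggles £104.53: sports equipment → 5.75% → £6.01
Webcam £126.77: consumer electronics, under £300.00 → 3.5% → £4.44
Subtotal = £1357.61; tax = £66.02; total due = £1423.63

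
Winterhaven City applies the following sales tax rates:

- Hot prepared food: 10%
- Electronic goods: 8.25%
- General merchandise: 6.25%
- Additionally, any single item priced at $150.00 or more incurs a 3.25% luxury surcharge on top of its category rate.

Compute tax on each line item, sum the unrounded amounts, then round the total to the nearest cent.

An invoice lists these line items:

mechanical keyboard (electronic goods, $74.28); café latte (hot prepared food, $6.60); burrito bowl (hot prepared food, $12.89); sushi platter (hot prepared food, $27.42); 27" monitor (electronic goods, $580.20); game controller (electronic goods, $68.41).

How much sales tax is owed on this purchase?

$83.19

Mechanical keyboard $74.28: electronic goods → 8.25% → $6.1281
Café latte $6.60: hot prepared food → 10% → $0.66
Burrito bowl $12.89: hot prepared food → 10% → $1.289
Sushi platter $27.42: hot prepared food → 10% → $2.742
27" monitor $580.20: electronic goods → 8.25% + 3.25% surcharge = 11.5% → $66.723
Game controller $68.41: electronic goods → 8.25% → $5.643825
Unrounded tax sum = $83.185925 → $83.19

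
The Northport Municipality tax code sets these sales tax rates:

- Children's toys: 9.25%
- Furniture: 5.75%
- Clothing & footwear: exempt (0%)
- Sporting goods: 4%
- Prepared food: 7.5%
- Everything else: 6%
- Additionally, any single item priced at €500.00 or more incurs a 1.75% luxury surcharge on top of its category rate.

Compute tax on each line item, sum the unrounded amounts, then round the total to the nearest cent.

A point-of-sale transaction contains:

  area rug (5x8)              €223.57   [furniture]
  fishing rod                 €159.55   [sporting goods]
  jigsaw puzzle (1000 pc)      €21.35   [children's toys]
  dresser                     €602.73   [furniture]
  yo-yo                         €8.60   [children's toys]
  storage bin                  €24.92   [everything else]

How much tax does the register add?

€68.71

Area rug (5x8) €223.57: furniture → 5.75% → €12.855275
Fishing rod €159.55: sporting goods → 4% → €6.382
Jigsaw puzzle (1000 pc) €21.35: children's toys → 9.25% → €1.974875
Dresser €602.73: furniture → 5.75% + 1.75% surcharge = 7.5% → €45.20475
Yo-yo €8.60: children's toys → 9.25% → €0.7955
Storage bin €24.92: everything else → 6% → €1.4952
Unrounded tax sum = €68.7076 → €68.71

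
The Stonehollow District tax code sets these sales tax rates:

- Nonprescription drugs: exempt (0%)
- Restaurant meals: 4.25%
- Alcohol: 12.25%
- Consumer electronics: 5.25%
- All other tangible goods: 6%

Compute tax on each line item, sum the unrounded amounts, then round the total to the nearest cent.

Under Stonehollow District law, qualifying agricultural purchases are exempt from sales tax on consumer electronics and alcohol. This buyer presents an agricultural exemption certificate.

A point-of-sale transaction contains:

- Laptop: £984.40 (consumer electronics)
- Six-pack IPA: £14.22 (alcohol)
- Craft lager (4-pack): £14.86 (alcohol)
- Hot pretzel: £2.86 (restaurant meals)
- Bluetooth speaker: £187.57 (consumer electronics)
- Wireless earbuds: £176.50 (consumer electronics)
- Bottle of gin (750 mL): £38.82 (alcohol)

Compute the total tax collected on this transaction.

Laptop £984.40: consumer electronics, buyer-exempt → 0% → £0.00
Six-pack IPA £14.22: alcohol, buyer-exempt → 0% → £0.00
Craft lager (4-pack) £14.86: alcohol, buyer-exempt → 0% → £0.00
Hot pretzel £2.86: restaurant meals → 4.25% → £0.12155
Bluetooth speaker £187.57: consumer electronics, buyer-exempt → 0% → £0.00
Wireless earbuds £176.50: consumer electronics, buyer-exempt → 0% → £0.00
Bottle of gin (750 mL) £38.82: alcohol, buyer-exempt → 0% → £0.00
Unrounded tax sum = £0.12155 → £0.12

£0.12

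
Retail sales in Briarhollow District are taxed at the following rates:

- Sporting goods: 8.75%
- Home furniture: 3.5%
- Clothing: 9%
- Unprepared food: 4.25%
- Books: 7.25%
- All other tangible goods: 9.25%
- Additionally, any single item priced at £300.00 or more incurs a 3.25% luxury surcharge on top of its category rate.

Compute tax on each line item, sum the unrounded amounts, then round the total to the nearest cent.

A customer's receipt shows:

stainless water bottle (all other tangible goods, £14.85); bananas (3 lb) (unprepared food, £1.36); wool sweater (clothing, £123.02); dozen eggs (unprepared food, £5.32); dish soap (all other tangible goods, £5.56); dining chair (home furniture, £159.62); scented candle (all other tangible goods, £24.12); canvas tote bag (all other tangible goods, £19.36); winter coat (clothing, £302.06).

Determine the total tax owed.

£59.85

Stainless water bottle £14.85: all other tangible goods → 9.25% → £1.373625
Bananas (3 lb) £1.36: unprepared food → 4.25% → £0.0578
Wool sweater £123.02: clothing → 9% → £11.0718
Dozen eggs £5.32: unprepared food → 4.25% → £0.2261
Dish soap £5.56: all other tangible goods → 9.25% → £0.5143
Dining chair £159.62: home furniture → 3.5% → £5.5867
Scented candle £24.12: all other tangible goods → 9.25% → £2.2311
Canvas tote bag £19.36: all other tangible goods → 9.25% → £1.7908
Winter coat £302.06: clothing → 9% + 3.25% surcharge = 12.25% → £37.00235
Unrounded tax sum = £59.854575 → £59.85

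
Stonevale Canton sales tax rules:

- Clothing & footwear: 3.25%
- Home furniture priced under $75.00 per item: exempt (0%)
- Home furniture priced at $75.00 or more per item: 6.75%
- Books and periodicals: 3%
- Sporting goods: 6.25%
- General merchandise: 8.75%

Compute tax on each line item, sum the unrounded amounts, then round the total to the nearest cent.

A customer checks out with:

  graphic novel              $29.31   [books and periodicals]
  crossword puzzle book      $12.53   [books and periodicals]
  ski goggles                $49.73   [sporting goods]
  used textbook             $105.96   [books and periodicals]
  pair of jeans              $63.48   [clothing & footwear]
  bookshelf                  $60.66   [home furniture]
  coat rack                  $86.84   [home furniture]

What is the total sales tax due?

$15.47

Graphic novel $29.31: books and periodicals → 3% → $0.8793
Crossword puzzle book $12.53: books and periodicals → 3% → $0.3759
Ski goggles $49.73: sporting goods → 6.25% → $3.108125
Used textbook $105.96: books and periodicals → 3% → $3.1788
Pair of jeans $63.48: clothing & footwear → 3.25% → $2.0631
Bookshelf $60.66: home furniture, under $75.00 → 0% → $0.00
Coat rack $86.84: home furniture, $75.00 or more → 6.75% → $5.8617
Unrounded tax sum = $15.466925 → $15.47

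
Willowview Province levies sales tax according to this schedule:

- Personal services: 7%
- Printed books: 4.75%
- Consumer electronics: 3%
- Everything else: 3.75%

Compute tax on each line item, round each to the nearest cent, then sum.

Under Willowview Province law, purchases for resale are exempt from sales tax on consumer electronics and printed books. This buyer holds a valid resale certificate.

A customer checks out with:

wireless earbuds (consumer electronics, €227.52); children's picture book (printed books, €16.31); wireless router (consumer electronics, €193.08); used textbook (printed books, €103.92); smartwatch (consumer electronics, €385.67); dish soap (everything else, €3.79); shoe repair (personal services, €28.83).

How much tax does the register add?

€2.16

Wireless earbuds €227.52: consumer electronics, buyer-exempt → 0% → €0.00
Children's picture book €16.31: printed books, buyer-exempt → 0% → €0.00
Wireless router €193.08: consumer electronics, buyer-exempt → 0% → €0.00
Used textbook €103.92: printed books, buyer-exempt → 0% → €0.00
Smartwatch €385.67: consumer electronics, buyer-exempt → 0% → €0.00
Dish soap €3.79: everything else → 3.75% → €0.14
Shoe repair €28.83: personal services → 7% → €2.02
Total tax = €0.14 + €2.02 = €2.16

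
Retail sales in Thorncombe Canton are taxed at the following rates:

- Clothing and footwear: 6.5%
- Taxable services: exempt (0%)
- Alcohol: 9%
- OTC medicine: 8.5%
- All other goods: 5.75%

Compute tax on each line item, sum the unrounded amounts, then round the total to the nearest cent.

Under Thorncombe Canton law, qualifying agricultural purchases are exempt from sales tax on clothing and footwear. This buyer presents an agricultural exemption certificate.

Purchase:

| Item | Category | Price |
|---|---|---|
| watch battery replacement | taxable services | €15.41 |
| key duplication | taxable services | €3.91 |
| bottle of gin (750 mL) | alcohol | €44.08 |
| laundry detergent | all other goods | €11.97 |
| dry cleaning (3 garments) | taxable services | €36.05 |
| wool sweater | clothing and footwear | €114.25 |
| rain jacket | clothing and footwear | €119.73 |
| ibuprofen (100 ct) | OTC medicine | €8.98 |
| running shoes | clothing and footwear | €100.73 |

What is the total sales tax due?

€5.42

Watch battery replacement €15.41: taxable services → 0% → €0.00
Key duplication €3.91: taxable services → 0% → €0.00
Bottle of gin (750 mL) €44.08: alcohol → 9% → €3.9672
Laundry detergent €11.97: all other goods → 5.75% → €0.688275
Dry cleaning (3 garments) €36.05: taxable services → 0% → €0.00
Wool sweater €114.25: clothing and footwear, buyer-exempt → 0% → €0.00
Rain jacket €119.73: clothing and footwear, buyer-exempt → 0% → €0.00
Ibuprofen (100 ct) €8.98: OTC medicine → 8.5% → €0.7633
Running shoes €100.73: clothing and footwear, buyer-exempt → 0% → €0.00
Unrounded tax sum = €5.418775 → €5.42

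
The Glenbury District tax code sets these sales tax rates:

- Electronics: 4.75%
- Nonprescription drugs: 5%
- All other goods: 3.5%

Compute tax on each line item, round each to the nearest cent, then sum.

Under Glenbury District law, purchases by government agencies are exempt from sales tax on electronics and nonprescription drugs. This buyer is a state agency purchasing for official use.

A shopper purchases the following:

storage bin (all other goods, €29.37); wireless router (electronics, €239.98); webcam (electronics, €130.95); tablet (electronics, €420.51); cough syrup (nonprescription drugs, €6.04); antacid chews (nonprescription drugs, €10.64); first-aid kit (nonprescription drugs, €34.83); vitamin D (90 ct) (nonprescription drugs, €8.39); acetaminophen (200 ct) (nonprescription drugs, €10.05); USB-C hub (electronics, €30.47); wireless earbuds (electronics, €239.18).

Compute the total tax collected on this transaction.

Storage bin €29.37: all other goods → 3.5% → €1.03
Wireless router €239.98: electronics, buyer-exempt → 0% → €0.00
Webcam €130.95: electronics, buyer-exempt → 0% → €0.00
Tablet €420.51: electronics, buyer-exempt → 0% → €0.00
Cough syrup €6.04: nonprescription drugs, buyer-exempt → 0% → €0.00
Antacid chews €10.64: nonprescription drugs, buyer-exempt → 0% → €0.00
First-aid kit €34.83: nonprescription drugs, buyer-exempt → 0% → €0.00
Vitamin D (90 ct) €8.39: nonprescription drugs, buyer-exempt → 0% → €0.00
Acetaminophen (200 ct) €10.05: nonprescription drugs, buyer-exempt → 0% → €0.00
USB-C hub €30.47: electronics, buyer-exempt → 0% → €0.00
Wireless earbuds €239.18: electronics, buyer-exempt → 0% → €0.00
Total tax = €1.03

€1.03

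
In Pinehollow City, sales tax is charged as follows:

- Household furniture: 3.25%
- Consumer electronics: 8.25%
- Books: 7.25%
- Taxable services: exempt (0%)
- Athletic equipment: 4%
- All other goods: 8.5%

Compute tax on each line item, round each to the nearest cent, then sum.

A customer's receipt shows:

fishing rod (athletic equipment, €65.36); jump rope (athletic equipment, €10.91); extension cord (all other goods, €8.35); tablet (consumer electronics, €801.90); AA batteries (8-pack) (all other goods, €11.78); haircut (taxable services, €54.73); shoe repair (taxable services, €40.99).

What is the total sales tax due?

€70.92

Fishing rod €65.36: athletic equipment → 4% → €2.61
Jump rope €10.91: athletic equipment → 4% → €0.44
Extension cord €8.35: all other goods → 8.5% → €0.71
Tablet €801.90: consumer electronics → 8.25% → €66.16
AA batteries (8-pack) €11.78: all other goods → 8.5% → €1.00
Haircut €54.73: taxable services → 0% → €0.00
Shoe repair €40.99: taxable services → 0% → €0.00
Total tax = €2.61 + €0.44 + €0.71 + €66.16 + €1.00 = €70.92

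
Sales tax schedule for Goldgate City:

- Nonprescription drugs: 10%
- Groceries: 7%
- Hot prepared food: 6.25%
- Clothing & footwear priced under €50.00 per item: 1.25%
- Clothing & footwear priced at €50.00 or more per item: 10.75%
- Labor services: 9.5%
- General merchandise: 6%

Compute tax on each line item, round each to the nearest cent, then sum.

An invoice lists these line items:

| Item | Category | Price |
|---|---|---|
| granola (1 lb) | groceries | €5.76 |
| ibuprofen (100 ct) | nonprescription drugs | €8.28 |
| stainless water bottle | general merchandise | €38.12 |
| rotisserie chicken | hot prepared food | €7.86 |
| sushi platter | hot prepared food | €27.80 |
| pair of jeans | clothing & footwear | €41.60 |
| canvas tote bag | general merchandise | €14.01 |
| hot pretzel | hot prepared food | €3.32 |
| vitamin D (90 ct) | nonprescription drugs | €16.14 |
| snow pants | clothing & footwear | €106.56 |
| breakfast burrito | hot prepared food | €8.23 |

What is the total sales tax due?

Granola (1 lb) €5.76: groceries → 7% → €0.40
Ibuprofen (100 ct) €8.28: nonprescription drugs → 10% → €0.83
Stainless water bottle €38.12: general merchandise → 6% → €2.29
Rotisserie chicken €7.86: hot prepared food → 6.25% → €0.49
Sushi platter €27.80: hot prepared food → 6.25% → €1.74
Pair of jeans €41.60: clothing & footwear, under €50.00 → 1.25% → €0.52
Canvas tote bag €14.01: general merchandise → 6% → €0.84
Hot pretzel €3.32: hot prepared food → 6.25% → €0.21
Vitamin D (90 ct) €16.14: nonprescription drugs → 10% → €1.61
Snow pants €106.56: clothing & footwear, €50.00 or more → 10.75% → €11.46
Breakfast burrito €8.23: hot prepared food → 6.25% → €0.51
Total tax = €0.40 + €0.83 + €2.29 + €0.49 + €1.74 + €0.52 + €0.84 + €0.21 + €1.61 + €11.46 + €0.51 = €20.90

€20.90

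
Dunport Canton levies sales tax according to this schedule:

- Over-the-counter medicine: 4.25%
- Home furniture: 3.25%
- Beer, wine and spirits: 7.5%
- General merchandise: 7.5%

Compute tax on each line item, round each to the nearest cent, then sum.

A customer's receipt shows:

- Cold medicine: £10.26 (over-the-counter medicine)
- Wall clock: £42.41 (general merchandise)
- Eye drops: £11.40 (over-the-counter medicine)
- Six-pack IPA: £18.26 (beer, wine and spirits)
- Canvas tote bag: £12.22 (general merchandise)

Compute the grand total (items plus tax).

Cold medicine £10.26: over-the-counter medicine → 4.25% → £0.44
Wall clock £42.41: general merchandise → 7.5% → £3.18
Eye drops £11.40: over-the-counter medicine → 4.25% → £0.48
Six-pack IPA £18.26: beer, wine and spirits → 7.5% → £1.37
Canvas tote bag £12.22: general merchandise → 7.5% → £0.92
Subtotal = £94.55; tax = £6.39; total due = £100.94

£100.94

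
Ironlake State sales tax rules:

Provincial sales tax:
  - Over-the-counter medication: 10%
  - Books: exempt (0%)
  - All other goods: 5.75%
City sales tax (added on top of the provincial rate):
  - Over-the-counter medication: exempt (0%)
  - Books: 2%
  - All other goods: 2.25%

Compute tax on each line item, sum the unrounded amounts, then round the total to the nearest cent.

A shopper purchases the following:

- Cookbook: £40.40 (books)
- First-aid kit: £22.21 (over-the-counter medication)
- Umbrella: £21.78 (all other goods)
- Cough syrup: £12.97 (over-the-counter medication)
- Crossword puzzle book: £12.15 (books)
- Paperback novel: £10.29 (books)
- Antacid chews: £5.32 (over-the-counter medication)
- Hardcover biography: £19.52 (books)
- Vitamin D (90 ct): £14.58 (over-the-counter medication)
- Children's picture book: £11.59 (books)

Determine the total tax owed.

£9.13

Cookbook £40.40: books → 0% + 2% city = 2% → £0.808
First-aid kit £22.21: over-the-counter medication → 10% + 0% city = 10% → £2.221
Umbrella £21.78: all other goods → 5.75% + 2.25% city = 8% → £1.7424
Cough syrup £12.97: over-the-counter medication → 10% + 0% city = 10% → £1.297
Crossword puzzle book £12.15: books → 0% + 2% city = 2% → £0.243
Paperback novel £10.29: books → 0% + 2% city = 2% → £0.2058
Antacid chews £5.32: over-the-counter medication → 10% + 0% city = 10% → £0.532
Hardcover biography £19.52: books → 0% + 2% city = 2% → £0.3904
Vitamin D (90 ct) £14.58: over-the-counter medication → 10% + 0% city = 10% → £1.458
Children's picture book £11.59: books → 0% + 2% city = 2% → £0.2318
Unrounded tax sum = £9.1294 → £9.13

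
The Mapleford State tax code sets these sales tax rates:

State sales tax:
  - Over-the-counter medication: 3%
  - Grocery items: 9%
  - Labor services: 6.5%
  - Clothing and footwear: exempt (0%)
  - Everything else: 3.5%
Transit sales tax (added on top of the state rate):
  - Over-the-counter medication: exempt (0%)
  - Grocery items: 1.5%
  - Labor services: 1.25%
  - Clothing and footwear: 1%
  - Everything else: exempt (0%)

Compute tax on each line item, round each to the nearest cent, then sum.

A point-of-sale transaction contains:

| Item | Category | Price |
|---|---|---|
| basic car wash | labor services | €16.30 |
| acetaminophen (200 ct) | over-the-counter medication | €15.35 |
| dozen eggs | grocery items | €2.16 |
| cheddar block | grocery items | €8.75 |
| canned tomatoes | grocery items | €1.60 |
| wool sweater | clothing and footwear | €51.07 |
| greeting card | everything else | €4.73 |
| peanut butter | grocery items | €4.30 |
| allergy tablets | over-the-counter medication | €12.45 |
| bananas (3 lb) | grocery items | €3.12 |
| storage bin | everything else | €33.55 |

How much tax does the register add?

€6.04

Basic car wash €16.30: labor services → 6.5% + 1.25% transit = 7.75% → €1.26
Acetaminophen (200 ct) €15.35: over-the-counter medication → 3% + 0% transit = 3% → €0.46
Dozen eggs €2.16: grocery items → 9% + 1.5% transit = 10.5% → €0.23
Cheddar block €8.75: grocery items → 9% + 1.5% transit = 10.5% → €0.92
Canned tomatoes €1.60: grocery items → 9% + 1.5% transit = 10.5% → €0.17
Wool sweater €51.07: clothing and footwear → 0% + 1% transit = 1% → €0.51
Greeting card €4.73: everything else → 3.5% + 0% transit = 3.5% → €0.17
Peanut butter €4.30: grocery items → 9% + 1.5% transit = 10.5% → €0.45
Allergy tablets €12.45: over-the-counter medication → 3% + 0% transit = 3% → €0.37
Bananas (3 lb) €3.12: grocery items → 9% + 1.5% transit = 10.5% → €0.33
Storage bin €33.55: everything else → 3.5% + 0% transit = 3.5% → €1.17
Total tax = €1.26 + €0.46 + €0.23 + €0.92 + €0.17 + €0.51 + €0.17 + €0.45 + €0.37 + €0.33 + €1.17 = €6.04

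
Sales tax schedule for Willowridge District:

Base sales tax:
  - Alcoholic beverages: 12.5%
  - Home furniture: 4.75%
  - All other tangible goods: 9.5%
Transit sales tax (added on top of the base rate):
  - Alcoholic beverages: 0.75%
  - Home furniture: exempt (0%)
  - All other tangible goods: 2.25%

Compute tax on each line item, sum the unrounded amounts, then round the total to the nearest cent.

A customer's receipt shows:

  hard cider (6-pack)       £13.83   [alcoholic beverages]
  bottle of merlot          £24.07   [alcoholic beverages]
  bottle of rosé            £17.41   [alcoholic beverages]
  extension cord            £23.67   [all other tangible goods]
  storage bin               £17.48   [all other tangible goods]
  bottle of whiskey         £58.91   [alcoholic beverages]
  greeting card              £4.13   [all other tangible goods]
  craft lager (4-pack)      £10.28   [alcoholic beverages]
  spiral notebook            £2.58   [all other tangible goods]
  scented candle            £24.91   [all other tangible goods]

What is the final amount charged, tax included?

£222.32

Hard cider (6-pack) £13.83: alcoholic beverages → 12.5% + 0.75% transit = 13.25% → £1.832475
Bottle of merlot £24.07: alcoholic beverages → 12.5% + 0.75% transit = 13.25% → £3.189275
Bottle of rosé £17.41: alcoholic beverages → 12.5% + 0.75% transit = 13.25% → £2.306825
Extension cord £23.67: all other tangible goods → 9.5% + 2.25% transit = 11.75% → £2.781225
Storage bin £17.48: all other tangible goods → 9.5% + 2.25% transit = 11.75% → £2.0539
Bottle of whiskey £58.91: alcoholic beverages → 12.5% + 0.75% transit = 13.25% → £7.805575
Greeting card £4.13: all other tangible goods → 9.5% + 2.25% transit = 11.75% → £0.485275
Craft lager (4-pack) £10.28: alcoholic beverages → 12.5% + 0.75% transit = 13.25% → £1.3621
Spiral notebook £2.58: all other tangible goods → 9.5% + 2.25% transit = 11.75% → £0.30315
Scented candle £24.91: all other tangible goods → 9.5% + 2.25% transit = 11.75% → £2.926925
Subtotal = £197.27; unrounded tax = £25.046725 → £25.05; total due = £222.32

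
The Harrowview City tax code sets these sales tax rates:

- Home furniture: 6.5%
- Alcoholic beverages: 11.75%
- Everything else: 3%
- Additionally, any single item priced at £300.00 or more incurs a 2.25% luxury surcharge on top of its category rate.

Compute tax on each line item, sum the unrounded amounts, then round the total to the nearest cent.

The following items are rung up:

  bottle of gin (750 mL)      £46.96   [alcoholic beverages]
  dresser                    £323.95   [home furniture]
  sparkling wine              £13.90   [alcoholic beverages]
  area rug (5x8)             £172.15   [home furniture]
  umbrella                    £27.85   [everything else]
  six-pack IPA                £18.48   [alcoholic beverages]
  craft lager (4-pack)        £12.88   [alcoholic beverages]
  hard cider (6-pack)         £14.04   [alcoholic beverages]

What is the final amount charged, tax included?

£683.07

Bottle of gin (750 mL) £46.96: alcoholic beverages → 11.75% → £5.5178
Dresser £323.95: home furniture → 6.5% + 2.25% surcharge = 8.75% → £28.345625
Sparkling wine £13.90: alcoholic beverages → 11.75% → £1.63325
Area rug (5x8) £172.15: home furniture → 6.5% → £11.18975
Umbrella £27.85: everything else → 3% → £0.8355
Six-pack IPA £18.48: alcoholic beverages → 11.75% → £2.1714
Craft lager (4-pack) £12.88: alcoholic beverages → 11.75% → £1.5134
Hard cider (6-pack) £14.04: alcoholic beverages → 11.75% → £1.6497
Subtotal = £630.21; unrounded tax = £52.856425 → £52.86; total due = £683.07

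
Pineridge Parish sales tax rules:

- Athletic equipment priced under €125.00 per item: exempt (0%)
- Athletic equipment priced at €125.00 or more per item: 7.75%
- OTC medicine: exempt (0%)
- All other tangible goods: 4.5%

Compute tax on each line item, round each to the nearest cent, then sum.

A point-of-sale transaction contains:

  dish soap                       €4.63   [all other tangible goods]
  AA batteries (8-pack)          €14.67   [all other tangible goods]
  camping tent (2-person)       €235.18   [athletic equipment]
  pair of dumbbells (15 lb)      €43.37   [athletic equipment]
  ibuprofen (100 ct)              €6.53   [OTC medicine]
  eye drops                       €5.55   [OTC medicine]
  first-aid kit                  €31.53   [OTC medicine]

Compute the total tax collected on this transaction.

€19.10

Dish soap €4.63: all other tangible goods → 4.5% → €0.21
AA batteries (8-pack) €14.67: all other tangible goods → 4.5% → €0.66
Camping tent (2-person) €235.18: athletic equipment, €125.00 or more → 7.75% → €18.23
Pair of dumbbells (15 lb) €43.37: athletic equipment, under €125.00 → 0% → €0.00
Ibuprofen (100 ct) €6.53: OTC medicine → 0% → €0.00
Eye drops €5.55: OTC medicine → 0% → €0.00
First-aid kit €31.53: OTC medicine → 0% → €0.00
Total tax = €0.21 + €0.66 + €18.23 = €19.10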